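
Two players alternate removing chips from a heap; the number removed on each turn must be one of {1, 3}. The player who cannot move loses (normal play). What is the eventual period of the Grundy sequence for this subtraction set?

n :  0  1  2  3  4  5  6  7  8  9 10 11 12 13 14
G :  0  1  0  1  0  1  0  1  0  1  0  1  0  1  0
G(n+2) = G(n) holds for n = 0,…,2 (a full window of length max(S) = 3), so the sequence is purely periodic with period 2.

2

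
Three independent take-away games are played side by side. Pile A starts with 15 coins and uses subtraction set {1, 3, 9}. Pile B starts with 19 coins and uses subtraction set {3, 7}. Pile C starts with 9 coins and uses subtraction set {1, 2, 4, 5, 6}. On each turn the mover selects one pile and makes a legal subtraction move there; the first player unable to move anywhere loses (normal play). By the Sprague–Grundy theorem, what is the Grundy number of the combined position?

3

Pile A, S = {1, 3, 9}:
n :  0  1  2  3  4  5  6  7  8  9 10 11 12 13 14 15
G :  0  1  0  1  0  1  0  1  0  1  0  1  0  1  0  1
G_A(15) = 1.
Pile B, S = {3, 7}:
G(0) = 0
G(1) = mex{} = 0
G(2) = mex{} = 0
G(3) = mex{0} = 1
G(4) = mex{0} = 1
G(5) = mex{0} = 1
G(6) = mex{1} = 0
G(7) = mex{1,0} = 2
G(8) = mex{1,0} = 2
G(9) = mex{0,0} = 1
G(10) = mex{2,1} = 0
G(11) = mex{2,1} = 0
G(12) = mex{1,1} = 0
G(13) = mex{0,0} = 1
G(14) = mex{0,2} = 1
G(15) = mex{0,2} = 1
G(16) = mex{1,1} = 0
G(17) = mex{1,0} = 2
G(18) = mex{1,0} = 2
G(19) = mex{0,0} = 1
G_B(19) = 1.
Pile C, S = {1, 2, 4, 5, 6}:
G(0) = 0
G(1) = mex{0} = 1
G(2) = mex{1,0} = 2
G(3) = mex{2,1} = 0
G(4) = mex{0,2,0} = 1
G(5) = mex{1,0,1,0} = 2
G(6) = mex{2,1,2,1,0} = 3
G(7) = mex{3,2,0,2,1} = 4
G(8) = mex{4,3,1,0,2} = 5
G(9) = mex{5,4,2,1,0} = 3
G_C(9) = 3.
Combined Grundy value = 1 ⊕ 1 ⊕ 3 = 3.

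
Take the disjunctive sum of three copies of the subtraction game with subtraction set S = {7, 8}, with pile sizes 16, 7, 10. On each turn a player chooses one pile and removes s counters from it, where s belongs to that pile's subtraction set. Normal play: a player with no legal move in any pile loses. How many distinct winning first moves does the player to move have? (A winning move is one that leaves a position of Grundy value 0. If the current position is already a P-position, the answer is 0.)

0

All piles use S = {7, 8}:
G(0) = 0
G(1) = mex{} = 0
G(2) = mex{} = 0
G(3) = mex{} = 0
G(4) = mex{} = 0
G(5) = mex{} = 0
G(6) = mex{} = 0
G(7) = mex{0} = 1
G(8) = mex{0,0} = 1
G(9) = mex{0,0} = 1
G(10) = mex{0,0} = 1
G(11) = mex{0,0} = 1
G(12) = mex{0,0} = 1
G(13) = mex{0,0} = 1
G(14) = mex{1,0} = 2
G(15) = mex{1,1} = 0
G(16) = mex{1,1} = 0
Pile A: G(16) = 0.
Pile B: G(7) = 1.
Pile C: G(10) = 1.
Combined Grundy value = 0 ⊕ 1 ⊕ 1 = 0.
A winning move leaves total XOR = 0, i.e. changes one component's Grundy value g to g ⊕ X where X is the current total.
Pile A: target g' = 0⊕0 = 0, but every legal move changes the Grundy value (mex property), so 0 moves.
Pile B: target g' = 1⊕0 = 1, but every legal move changes the Grundy value (mex property), so 0 moves.
Pile C: target g' = 1⊕0 = 1, but every legal move changes the Grundy value (mex property), so 0 moves.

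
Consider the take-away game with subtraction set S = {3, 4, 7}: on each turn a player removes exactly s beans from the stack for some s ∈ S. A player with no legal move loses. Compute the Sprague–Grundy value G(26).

2

n :  0  1  2  3  4  5  6  7  8  9 10 11 12 13 14 15 16 17 18 19 20 21 22 23 24 25 26
G :  0  0  0  1  1  1  2  2  2  3  0  0  0  1  1  1  2  2  2  3  0  0  0  1  1  1  2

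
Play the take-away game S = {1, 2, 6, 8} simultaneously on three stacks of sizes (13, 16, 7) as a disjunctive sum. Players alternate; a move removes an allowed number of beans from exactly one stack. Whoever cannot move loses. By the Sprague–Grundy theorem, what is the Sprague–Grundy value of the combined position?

1

All stacks use S = {1, 2, 6, 8}:
n :  0  1  2  3  4  5  6  7  8  9 10 11 12 13 14 15 16
G :  0  1  2  0  1  2  3  0  1  2  0  1  2  3  0  1  2
Stack A: G(13) = 3.
Stack B: G(16) = 2.
Stack C: G(7) = 0.
Combined Grundy value = 3 ⊕ 2 ⊕ 0 = 1.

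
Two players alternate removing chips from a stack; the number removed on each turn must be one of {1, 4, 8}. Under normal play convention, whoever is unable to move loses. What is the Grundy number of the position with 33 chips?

2

G(0) = 0
G(1) = mex{0} = 1
G(2) = mex{1} = 0
G(3) = mex{0} = 1
G(4) = mex{1,0} = 2
G(5) = mex{2,1} = 0
G(6) = mex{0,0} = 1
G(7) = mex{1,1} = 0
G(8) = mex{0,2,0} = 1
G(9) = mex{1,0,1} = 2
G(10) = mex{2,1,0} = 3
G(11) = mex{3,0,1} = 2
G(12) = mex{2,1,2} = 0
G(13) = mex{0,2,0} = 1
G(14) = mex{1,3,1} = 0
G(15) = mex{0,2,0} = 1
G(16) = mex{1,0,1} = 2
G(17) = mex{2,1,2} = 0
G(18) = mex{0,0,3} = 1
G(19) = mex{1,1,2} = 0
G(20) = mex{0,2,0} = 1
G(21) = mex{1,0,1} = 2
G(22) = mex{2,1,0} = 3
G(23) = mex{3,0,1} = 2
G(24) = mex{2,1,2} = 0
G(25) = mex{0,2,0} = 1
G(26) = mex{1,3,1} = 0
G(27) = mex{0,2,0} = 1
G(28) = mex{1,0,1} = 2
G(29) = mex{2,1,2} = 0
G(30) = mex{0,0,3} = 1
G(31) = mex{1,1,2} = 0
G(32) = mex{0,2,0} = 1
G(33) = mex{1,0,1} = 2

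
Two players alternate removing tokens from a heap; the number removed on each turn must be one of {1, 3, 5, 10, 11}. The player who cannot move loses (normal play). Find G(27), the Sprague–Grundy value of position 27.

1

G(0) = 0
G(1) = mex{0} = 1
G(2) = mex{1} = 0
G(3) = mex{0,0} = 1
G(4) = mex{1,1} = 0
G(5) = mex{0,0,0} = 1
G(6) = mex{1,1,1} = 0
G(7) = mex{0,0,0} = 1
G(8) = mex{1,1,1} = 0
G(9) = mex{0,0,0} = 1
G(10) = mex{1,1,1,0} = 2
G(11) = mex{2,0,0,1,0} = 3
G(12) = mex{3,1,1,0,1} = 2
G(13) = mex{2,2,0,1,0} = 3
G(14) = mex{3,3,1,0,1} = 2
G(15) = mex{2,2,2,1,0} = 3
G(16) = mex{3,3,3,0,1} = 2
G(17) = mex{2,2,2,1,0} = 3
G(18) = mex{3,3,3,0,1} = 2
G(19) = mex{2,2,2,1,0} = 3
G(20) = mex{3,3,3,2,1} = 0
G(21) = mex{0,2,2,3,2} = 1
G(22) = mex{1,3,3,2,3} = 0
G(23) = mex{0,0,2,3,2} = 1
G(24) = mex{1,1,3,2,3} = 0
G(25) = mex{0,0,0,3,2} = 1
G(26) = mex{1,1,1,2,3} = 0
G(27) = mex{0,0,0,3,2} = 1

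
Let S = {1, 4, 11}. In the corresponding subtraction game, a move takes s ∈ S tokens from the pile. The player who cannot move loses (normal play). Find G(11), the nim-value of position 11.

1

G(0) = 0
G(1) = mex{0} = 1
G(2) = mex{1} = 0
G(3) = mex{0} = 1
G(4) = mex{1,0} = 2
G(5) = mex{2,1} = 0
G(6) = mex{0,0} = 1
G(7) = mex{1,1} = 0
G(8) = mex{0,2} = 1
G(9) = mex{1,0} = 2
G(10) = mex{2,1} = 0
G(11) = mex{0,0,0} = 1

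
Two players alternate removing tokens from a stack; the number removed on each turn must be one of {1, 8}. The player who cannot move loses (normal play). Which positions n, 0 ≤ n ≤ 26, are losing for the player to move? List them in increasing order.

0, 2, 4, 6, 9, 11, 13, 15, 18, 20, 22, 24

n :  0  1  2  3  4  5  6  7  8  9 10 11 12 13 14 15 16 17 18 19 20 21 22 23 24 25 26
G :  0  1  0  1  0  1  0  1  2  0  1  0  1  0  1  0  1  2  0  1  0  1  0  1  0  1  2
P-positions are exactly the n with G(n) = 0.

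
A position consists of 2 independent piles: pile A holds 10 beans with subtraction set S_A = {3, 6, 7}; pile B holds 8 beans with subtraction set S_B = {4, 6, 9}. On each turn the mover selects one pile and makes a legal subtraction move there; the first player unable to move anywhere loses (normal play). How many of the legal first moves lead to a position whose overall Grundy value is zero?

2

Pile A, S = {3, 6, 7}:
G(0) = 0
G(1) = mex{} = 0
G(2) = mex{} = 0
G(3) = mex{0} = 1
G(4) = mex{0} = 1
G(5) = mex{0} = 1
G(6) = mex{1,0} = 2
G(7) = mex{1,0,0} = 2
G(8) = mex{1,0,0} = 2
G(9) = mex{2,1,0} = 3
G(10) = mex{2,1,1} = 0
G_A(10) = 0.
Pile B, S = {4, 6, 9}:
n : 0 1 2 3 4 5 6 7 8
G : 0 0 0 0 1 1 1 1 2
G_B(8) = 2.
Combined Grundy value = 0 ⊕ 2 = 2.
A winning move leaves total XOR = 0, i.e. changes one component's Grundy value g to g ⊕ X where X is the current total.
Pile A: need g' = 0⊕2 = 2. Options: 10−3→G=2, 10−6→G=1, 10−7→G=1. Hits: 1.
Pile B: need g' = 2⊕2 = 0. Options: 8−4→G=1, 8−6→G=0. Hits: 1.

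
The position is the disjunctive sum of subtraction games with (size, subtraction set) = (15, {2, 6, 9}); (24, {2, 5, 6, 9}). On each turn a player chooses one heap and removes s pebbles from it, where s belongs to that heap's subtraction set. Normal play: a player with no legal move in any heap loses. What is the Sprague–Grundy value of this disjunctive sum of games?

Heap A, S = {2, 6, 9}:
G(0) = 0
G(1) = mex{} = 0
G(2) = mex{0} = 1
G(3) = mex{0} = 1
G(4) = mex{1} = 0
G(5) = mex{1} = 0
G(6) = mex{0,0} = 1
G(7) = mex{0,0} = 1
G(8) = mex{1,1} = 0
G(9) = mex{1,1,0} = 2
G(10) = mex{0,0,0} = 1
G(11) = mex{2,0,1} = 3
G(12) = mex{1,1,1} = 0
G(13) = mex{3,1,0} = 2
G(14) = mex{0,0,0} = 1
G(15) = mex{2,2,1} = 0
G_A(15) = 0.
Heap B, S = {2, 5, 6, 9}:
G(0) = 0
G(1) = mex{} = 0
G(2) = mex{0} = 1
G(3) = mex{0} = 1
G(4) = mex{1} = 0
G(5) = mex{1,0} = 2
G(6) = mex{0,0,0} = 1
G(7) = mex{2,1,0} = 3
G(8) = mex{1,1,1} = 0
G(9) = mex{3,0,1,0} = 2
G(10) = mex{0,2,0,0} = 1
G(11) = mex{2,1,2,1} = 0
G(12) = mex{1,3,1,1} = 0
G(13) = mex{0,0,3,0} = 1
G(14) = mex{0,2,0,2} = 1
G(15) = mex{1,1,2,1} = 0
G(16) = mex{1,0,1,3} = 2
G(17) = mex{0,0,0,0} = 1
G(18) = mex{2,1,0,2} = 3
G(19) = mex{1,1,1,1} = 0
G(20) = mex{3,0,1,0} = 2
G(21) = mex{0,2,0,0} = 1
G(22) = mex{2,1,2,1} = 0
G(23) = mex{1,3,1,1} = 0
G(24) = mex{0,0,3,0} = 1
G_B(24) = 1.
Combined Grundy value = 0 ⊕ 1 = 1.

1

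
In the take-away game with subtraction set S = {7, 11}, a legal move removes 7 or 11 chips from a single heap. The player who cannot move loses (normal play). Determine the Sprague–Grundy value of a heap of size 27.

G(0) = 0
G(1) = mex{} = 0
G(2) = mex{} = 0
G(3) = mex{} = 0
G(4) = mex{} = 0
G(5) = mex{} = 0
G(6) = mex{} = 0
G(7) = mex{0} = 1
G(8) = mex{0} = 1
G(9) = mex{0} = 1
G(10) = mex{0} = 1
G(11) = mex{0,0} = 1
G(12) = mex{0,0} = 1
G(13) = mex{0,0} = 1
G(14) = mex{1,0} = 2
G(15) = mex{1,0} = 2
G(16) = mex{1,0} = 2
G(17) = mex{1,0} = 2
G(18) = mex{1,1} = 0
G(19) = mex{1,1} = 0
G(20) = mex{1,1} = 0
G(21) = mex{2,1} = 0
G(22) = mex{2,1} = 0
G(23) = mex{2,1} = 0
G(24) = mex{2,1} = 0
G(25) = mex{0,2} = 1
G(26) = mex{0,2} = 1
G(27) = mex{0,2} = 1

1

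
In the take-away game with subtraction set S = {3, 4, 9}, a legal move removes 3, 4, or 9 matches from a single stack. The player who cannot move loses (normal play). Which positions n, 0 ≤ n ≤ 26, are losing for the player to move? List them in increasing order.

G(0) = 0
G(1) = mex{} = 0
G(2) = mex{} = 0
G(3) = mex{0} = 1
G(4) = mex{0,0} = 1
G(5) = mex{0,0} = 1
G(6) = mex{1,0} = 2
G(7) = mex{1,1} = 0
G(8) = mex{1,1} = 0
G(9) = mex{2,1,0} = 3
G(10) = mex{0,2,0} = 1
G(11) = mex{0,0,0} = 1
G(12) = mex{3,0,1} = 2
G(13) = mex{1,3,1} = 0
G(14) = mex{1,1,1} = 0
G(15) = mex{2,1,2} = 0
G(16) = mex{0,2,0} = 1
G(17) = mex{0,0,0} = 1
G(18) = mex{0,0,3} = 1
G(19) = mex{1,0,1} = 2
G(20) = mex{1,1,1} = 0
G(21) = mex{1,1,2} = 0
G(22) = mex{2,1,0} = 3
G(23) = mex{0,2,0} = 1
G(24) = mex{0,0,0} = 1
G(25) = mex{3,0,1} = 2
G(26) = mex{1,3,1} = 0
P-positions are exactly the n with G(n) = 0.

0, 1, 2, 7, 8, 13, 14, 15, 20, 21, 26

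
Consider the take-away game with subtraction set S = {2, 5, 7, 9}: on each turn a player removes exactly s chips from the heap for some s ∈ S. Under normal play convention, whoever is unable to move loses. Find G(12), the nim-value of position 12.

G(0) = 0
G(1) = mex{} = 0
G(2) = mex{0} = 1
G(3) = mex{0} = 1
G(4) = mex{1} = 0
G(5) = mex{1,0} = 2
G(6) = mex{0,0} = 1
G(7) = mex{2,1,0} = 3
G(8) = mex{1,1,0} = 2
G(9) = mex{3,0,1,0} = 2
G(10) = mex{2,2,1,0} = 3
G(11) = mex{2,1,0,1} = 3
G(12) = mex{3,3,2,1} = 0

0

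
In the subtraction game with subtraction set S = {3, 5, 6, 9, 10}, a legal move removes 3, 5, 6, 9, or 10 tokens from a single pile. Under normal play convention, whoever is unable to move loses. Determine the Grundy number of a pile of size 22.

G(0) = 0
G(1) = mex{} = 0
G(2) = mex{} = 0
G(3) = mex{0} = 1
G(4) = mex{0} = 1
G(5) = mex{0,0} = 1
G(6) = mex{1,0,0} = 2
G(7) = mex{1,0,0} = 2
G(8) = mex{1,1,0} = 2
G(9) = mex{2,1,1,0} = 3
G(10) = mex{2,1,1,0,0} = 3
G(11) = mex{2,2,1,0,0} = 3
G(12) = mex{3,2,2,1,0} = 4
G(13) = mex{3,2,2,1,1} = 0
G(14) = mex{3,3,2,1,1} = 0
G(15) = mex{4,3,3,2,1} = 0
G(16) = mex{0,3,3,2,2} = 1
G(17) = mex{0,4,3,2,2} = 1
G(18) = mex{0,0,4,3,2} = 1
G(19) = mex{1,0,0,3,3} = 2
G(20) = mex{1,0,0,3,3} = 2
G(21) = mex{1,1,0,4,3} = 2
G(22) = mex{2,1,1,0,4} = 3

3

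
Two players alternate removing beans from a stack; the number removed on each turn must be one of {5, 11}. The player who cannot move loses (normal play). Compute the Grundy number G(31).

1

G(0) = 0
G(1) = mex{} = 0
G(2) = mex{} = 0
G(3) = mex{} = 0
G(4) = mex{} = 0
G(5) = mex{0} = 1
G(6) = mex{0} = 1
G(7) = mex{0} = 1
G(8) = mex{0} = 1
G(9) = mex{0} = 1
G(10) = mex{1} = 0
G(11) = mex{1,0} = 2
G(12) = mex{1,0} = 2
G(13) = mex{1,0} = 2
G(14) = mex{1,0} = 2
G(15) = mex{0,0} = 1
G(16) = mex{2,1} = 0
G(17) = mex{2,1} = 0
G(18) = mex{2,1} = 0
G(19) = mex{2,1} = 0
G(20) = mex{1,1} = 0
G(21) = mex{0,0} = 1
G(22) = mex{0,2} = 1
G(23) = mex{0,2} = 1
G(24) = mex{0,2} = 1
G(25) = mex{0,2} = 1
G(26) = mex{1,1} = 0
G(27) = mex{1,0} = 2
G(28) = mex{1,0} = 2
G(29) = mex{1,0} = 2
G(30) = mex{1,0} = 2
G(31) = mex{0,0} = 1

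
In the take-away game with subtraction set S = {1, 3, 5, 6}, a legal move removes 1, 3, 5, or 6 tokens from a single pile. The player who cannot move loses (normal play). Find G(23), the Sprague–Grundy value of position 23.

1

G(0) = 0
G(1) = mex{0} = 1
G(2) = mex{1} = 0
G(3) = mex{0,0} = 1
G(4) = mex{1,1} = 0
G(5) = mex{0,0,0} = 1
G(6) = mex{1,1,1,0} = 2
G(7) = mex{2,0,0,1} = 3
G(8) = mex{3,1,1,0} = 2
G(9) = mex{2,2,0,1} = 3
G(10) = mex{3,3,1,0} = 2
G(11) = mex{2,2,2,1} = 0
G(12) = mex{0,3,3,2} = 1
G(13) = mex{1,2,2,3} = 0
G(14) = mex{0,0,3,2} = 1
G(15) = mex{1,1,2,3} = 0
G(16) = mex{0,0,0,2} = 1
G(17) = mex{1,1,1,0} = 2
G(18) = mex{2,0,0,1} = 3
G(19) = mex{3,1,1,0} = 2
G(20) = mex{2,2,0,1} = 3
G(21) = mex{3,3,1,0} = 2
G(22) = mex{2,2,2,1} = 0
G(23) = mex{0,3,3,2} = 1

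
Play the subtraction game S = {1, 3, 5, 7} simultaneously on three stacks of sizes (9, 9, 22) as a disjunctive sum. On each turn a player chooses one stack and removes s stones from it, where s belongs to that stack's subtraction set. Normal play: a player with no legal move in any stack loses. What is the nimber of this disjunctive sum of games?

All stacks use S = {1, 3, 5, 7}:
n :  0  1  2  3  4  5  6  7  8  9 10 11 12 13 14 15 16 17 18 19 20 21 22
G :  0  1  0  1  0  1  0  1  0  1  0  1  0  1  0  1  0  1  0  1  0  1  0
Stack A: G(9) = 1.
Stack B: G(9) = 1.
Stack C: G(22) = 0.
Combined Grundy value = 1 ⊕ 1 ⊕ 0 = 0.

0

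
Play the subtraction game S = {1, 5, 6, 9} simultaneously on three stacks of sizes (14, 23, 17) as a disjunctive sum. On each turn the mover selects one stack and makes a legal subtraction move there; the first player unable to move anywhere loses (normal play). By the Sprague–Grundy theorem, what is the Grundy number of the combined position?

All stacks use S = {1, 5, 6, 9}:
n :  0  1  2  3  4  5  6  7  8  9 10 11 12 13 14 15 16 17 18 19 20 21 22 23
G :  0  1  0  1  0  1  2  3  2  3  2  3  0  1  0  1  0  1  2  3  2  3  2  3
Stack A: G(14) = 0.
Stack B: G(23) = 3.
Stack C: G(17) = 1.
Combined Grundy value = 0 ⊕ 3 ⊕ 1 = 2.

2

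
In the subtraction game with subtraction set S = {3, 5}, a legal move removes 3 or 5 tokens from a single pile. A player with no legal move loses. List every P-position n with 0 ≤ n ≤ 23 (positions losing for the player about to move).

G(0) = 0
G(1) = mex{} = 0
G(2) = mex{} = 0
G(3) = mex{0} = 1
G(4) = mex{0} = 1
G(5) = mex{0,0} = 1
G(6) = mex{1,0} = 2
G(7) = mex{1,0} = 2
G(8) = mex{1,1} = 0
G(9) = mex{2,1} = 0
G(10) = mex{2,1} = 0
G(11) = mex{0,2} = 1
G(12) = mex{0,2} = 1
G(13) = mex{0,0} = 1
G(14) = mex{1,0} = 2
G(15) = mex{1,0} = 2
G(16) = mex{1,1} = 0
G(17) = mex{2,1} = 0
G(18) = mex{2,1} = 0
G(19) = mex{0,2} = 1
G(20) = mex{0,2} = 1
G(21) = mex{0,0} = 1
G(22) = mex{1,0} = 2
G(23) = mex{1,0} = 2
P-positions are exactly the n with G(n) = 0.

0, 1, 2, 8, 9, 10, 16, 17, 18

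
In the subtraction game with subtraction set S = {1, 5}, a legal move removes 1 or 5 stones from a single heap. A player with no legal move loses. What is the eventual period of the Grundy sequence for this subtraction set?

2

G(0) = 0
G(1) = mex{0} = 1
G(2) = mex{1} = 0
G(3) = mex{0} = 1
G(4) = mex{1} = 0
G(5) = mex{0,0} = 1
G(6) = mex{1,1} = 0
G(7) = mex{0,0} = 1
G(8) = mex{1,1} = 0
G(9) = mex{0,0} = 1
G(10) = mex{1,1} = 0
G(11) = mex{0,0} = 1
G(12) = mex{1,1} = 0
G(13) = mex{0,0} = 1
G(14) = mex{1,1} = 0
G(n+2) = G(n) holds for n = 0,…,4 (a full window of length max(S) = 5), so the sequence is purely periodic with period 2.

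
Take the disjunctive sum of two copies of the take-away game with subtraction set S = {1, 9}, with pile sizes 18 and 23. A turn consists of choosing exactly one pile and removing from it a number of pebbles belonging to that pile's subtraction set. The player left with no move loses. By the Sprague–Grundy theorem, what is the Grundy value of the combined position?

1

All piles use S = {1, 9}:
n :  0  1  2  3  4  5  6  7  8  9 10 11 12 13 14 15 16 17 18 19 20 21 22 23
G :  0  1  0  1  0  1  0  1  0  1  0  1  0  1  0  1  0  1  0  1  0  1  0  1
Pile A: G(18) = 0.
Pile B: G(23) = 1.
Combined Grundy value = 0 ⊕ 1 = 1.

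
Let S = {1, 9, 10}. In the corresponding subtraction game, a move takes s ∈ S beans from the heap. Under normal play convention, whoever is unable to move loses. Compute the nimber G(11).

3

n :  0  1  2  3  4  5  6  7  8  9 10 11
G :  0  1  0  1  0  1  0  1  0  1  2  3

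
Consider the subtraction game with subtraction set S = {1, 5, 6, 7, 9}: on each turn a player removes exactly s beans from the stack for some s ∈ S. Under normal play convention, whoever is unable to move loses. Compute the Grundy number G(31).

n :  0  1  2  3  4  5  6  7  8  9 10 11 12 13 14 15 16 17 18 19 20 21 22 23 24 25 26 27 28 29 30 31
G :  0  1  0  1  0  1  2  3  2  3  2  3  0  1  0  1  0  1  2  3  2  3  2  3  0  1  0  1  0  1  2  3

3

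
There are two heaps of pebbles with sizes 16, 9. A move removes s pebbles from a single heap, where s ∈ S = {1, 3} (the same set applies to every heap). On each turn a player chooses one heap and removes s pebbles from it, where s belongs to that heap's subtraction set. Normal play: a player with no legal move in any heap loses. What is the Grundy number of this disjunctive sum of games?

All heaps use S = {1, 3}:
G(0) = 0
G(1) = mex{0} = 1
G(2) = mex{1} = 0
G(3) = mex{0,0} = 1
G(4) = mex{1,1} = 0
G(5) = mex{0,0} = 1
G(6) = mex{1,1} = 0
G(7) = mex{0,0} = 1
G(8) = mex{1,1} = 0
G(9) = mex{0,0} = 1
G(10) = mex{1,1} = 0
G(11) = mex{0,0} = 1
G(12) = mex{1,1} = 0
G(13) = mex{0,0} = 1
G(14) = mex{1,1} = 0
G(15) = mex{0,0} = 1
G(16) = mex{1,1} = 0
Heap A: G(16) = 0.
Heap B: G(9) = 1.
Combined Grundy value = 0 ⊕ 1 = 1.

1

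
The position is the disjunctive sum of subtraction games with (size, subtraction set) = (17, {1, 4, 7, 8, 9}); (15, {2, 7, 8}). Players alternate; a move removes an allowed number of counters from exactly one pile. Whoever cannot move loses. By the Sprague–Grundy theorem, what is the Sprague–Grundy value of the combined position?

Pile A, S = {1, 4, 7, 8, 9}:
G(0) = 0
G(1) = mex{0} = 1
G(2) = mex{1} = 0
G(3) = mex{0} = 1
G(4) = mex{1,0} = 2
G(5) = mex{2,1} = 0
G(6) = mex{0,0} = 1
G(7) = mex{1,1,0} = 2
G(8) = mex{2,2,1,0} = 3
G(9) = mex{3,0,0,1,0} = 2
G(10) = mex{2,1,1,0,1} = 3
G(11) = mex{3,2,2,1,0} = 4
G(12) = mex{4,3,0,2,1} = 5
G(13) = mex{5,2,1,0,2} = 3
G(14) = mex{3,3,2,1,0} = 4
G(15) = mex{4,4,3,2,1} = 0
G(16) = mex{0,5,2,3,2} = 1
G(17) = mex{1,3,3,2,3} = 0
G_A(17) = 0.
Pile B, S = {2, 7, 8}:
G(0) = 0
G(1) = mex{} = 0
G(2) = mex{0} = 1
G(3) = mex{0} = 1
G(4) = mex{1} = 0
G(5) = mex{1} = 0
G(6) = mex{0} = 1
G(7) = mex{0,0} = 1
G(8) = mex{1,0,0} = 2
G(9) = mex{1,1,0} = 2
G(10) = mex{2,1,1} = 0
G(11) = mex{2,0,1} = 3
G(12) = mex{0,0,0} = 1
G(13) = mex{3,1,0} = 2
G(14) = mex{1,1,1} = 0
G(15) = mex{2,2,1} = 0
G_B(15) = 0.
Combined Grundy value = 0 ⊕ 0 = 0.

0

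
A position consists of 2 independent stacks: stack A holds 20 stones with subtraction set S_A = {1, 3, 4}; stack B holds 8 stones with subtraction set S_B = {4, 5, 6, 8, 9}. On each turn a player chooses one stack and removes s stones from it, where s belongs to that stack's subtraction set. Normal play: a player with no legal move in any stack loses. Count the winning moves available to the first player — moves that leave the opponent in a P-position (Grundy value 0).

0

Stack A, S = {1, 3, 4}:
n :  0  1  2  3  4  5  6  7  8  9 10 11 12 13 14 15 16 17 18 19 20
G :  0  1  0  1  2  3  2  0  1  0  1  2  3  2  0  1  0  1  2  3  2
G_A(20) = 2.
Stack B, S = {4, 5, 6, 8, 9}:
G(0) = 0
G(1) = mex{} = 0
G(2) = mex{} = 0
G(3) = mex{} = 0
G(4) = mex{0} = 1
G(5) = mex{0,0} = 1
G(6) = mex{0,0,0} = 1
G(7) = mex{0,0,0} = 1
G(8) = mex{1,0,0,0} = 2
G_B(8) = 2.
Combined Grundy value = 2 ⊕ 2 = 0.
A winning move leaves total XOR = 0, i.e. changes one component's Grundy value g to g ⊕ X where X is the current total.
Stack A: target g' = 2⊕0 = 2, but every legal move changes the Grundy value (mex property), so 0 moves.
Stack B: target g' = 2⊕0 = 2, but every legal move changes the Grundy value (mex property), so 0 moves.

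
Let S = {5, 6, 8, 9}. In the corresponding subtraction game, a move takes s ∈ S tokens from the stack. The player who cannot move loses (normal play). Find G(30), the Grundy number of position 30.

n :  0  1  2  3  4  5  6  7  8  9 10 11 12 13 14 15 16 17 18 19 20 21 22 23 24 25 26 27 28 29 30
G :  0  0  0  0  0  1  1  1  1  1  2  2  2  2  0  0  0  0  0  1  1  1  1  1  2  2  2  2  0  0  0

0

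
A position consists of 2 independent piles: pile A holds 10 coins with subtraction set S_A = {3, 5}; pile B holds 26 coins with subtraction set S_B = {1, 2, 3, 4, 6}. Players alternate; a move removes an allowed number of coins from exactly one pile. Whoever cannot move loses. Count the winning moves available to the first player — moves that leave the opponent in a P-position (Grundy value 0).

3

Pile A, S = {3, 5}:
G(0) = 0
G(1) = mex{} = 0
G(2) = mex{} = 0
G(3) = mex{0} = 1
G(4) = mex{0} = 1
G(5) = mex{0,0} = 1
G(6) = mex{1,0} = 2
G(7) = mex{1,0} = 2
G(8) = mex{1,1} = 0
G(9) = mex{2,1} = 0
G(10) = mex{2,1} = 0
G_A(10) = 0.
Pile B, S = {1, 2, 3, 4, 6}:
G(0) = 0
G(1) = mex{0} = 1
G(2) = mex{1,0} = 2
G(3) = mex{2,1,0} = 3
G(4) = mex{3,2,1,0} = 4
G(5) = mex{4,3,2,1} = 0
G(6) = mex{0,4,3,2,0} = 1
G(7) = mex{1,0,4,3,1} = 2
G(8) = mex{2,1,0,4,2} = 3
G(9) = mex{3,2,1,0,3} = 4
G(10) = mex{4,3,2,1,4} = 0
G(11) = mex{0,4,3,2,0} = 1
G(12) = mex{1,0,4,3,1} = 2
G(13) = mex{2,1,0,4,2} = 3
G(14) = mex{3,2,1,0,3} = 4
G(15) = mex{4,3,2,1,4} = 0
G(16) = mex{0,4,3,2,0} = 1
G(17) = mex{1,0,4,3,1} = 2
G(18) = mex{2,1,0,4,2} = 3
G(19) = mex{3,2,1,0,3} = 4
G(20) = mex{4,3,2,1,4} = 0
G(21) = mex{0,4,3,2,0} = 1
G(22) = mex{1,0,4,3,1} = 2
G(23) = mex{2,1,0,4,2} = 3
G(24) = mex{3,2,1,0,3} = 4
G(25) = mex{4,3,2,1,4} = 0
G(26) = mex{0,4,3,2,0} = 1
G_B(26) = 1.
Combined Grundy value = 0 ⊕ 1 = 1.
A winning move leaves total XOR = 0, i.e. changes one component's Grundy value g to g ⊕ X where X is the current total.
Pile A: need g' = 0⊕1 = 1. Options: 10−3→G=2, 10−5→G=1. Hits: 1.
Pile B: need g' = 1⊕1 = 0. Options: 26−1→G=0, 26−2→G=4, 26−3→G=3, 26−4→G=2, 26−6→G=0. Hits: 2.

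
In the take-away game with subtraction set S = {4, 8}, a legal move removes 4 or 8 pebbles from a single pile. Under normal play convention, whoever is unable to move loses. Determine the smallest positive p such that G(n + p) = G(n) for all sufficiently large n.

n :  0  1  2  3  4  5  6  7  8  9 10 11 12 13 14 15 16 17 18 19 20 21 22 23 24 25
G :  0  0  0  0  1  1  1  1  2  2  2  2  0  0  0  0  1  1  1  1  2  2  2  2  0  0
G(n+12) = G(n) holds for n = 0,…,7 (a full window of length max(S) = 8), so the sequence is purely periodic with period 12.

12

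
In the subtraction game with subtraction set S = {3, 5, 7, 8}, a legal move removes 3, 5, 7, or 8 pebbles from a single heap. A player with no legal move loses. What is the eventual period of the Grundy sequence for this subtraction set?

G(0) = 0
G(1) = mex{} = 0
G(2) = mex{} = 0
G(3) = mex{0} = 1
G(4) = mex{0} = 1
G(5) = mex{0,0} = 1
G(6) = mex{1,0} = 2
G(7) = mex{1,0,0} = 2
G(8) = mex{1,1,0,0} = 2
G(9) = mex{2,1,0,0} = 3
G(10) = mex{2,1,1,0} = 3
G(11) = mex{2,2,1,1} = 0
G(12) = mex{3,2,1,1} = 0
G(13) = mex{3,2,2,1} = 0
G(14) = mex{0,3,2,2} = 1
G(15) = mex{0,3,2,2} = 1
G(16) = mex{0,0,3,2} = 1
G(17) = mex{1,0,3,3} = 2
G(18) = mex{1,0,0,3} = 2
G(19) = mex{1,1,0,0} = 2
G(20) = mex{2,1,0,0} = 3
G(21) = mex{2,1,1,0} = 3
G(22) = mex{2,2,1,1} = 0
G(23) = mex{3,2,1,1} = 0
G(n+11) = G(n) holds for n = 0,…,7 (a full window of length max(S) = 8), so the sequence is purely periodic with period 11.

11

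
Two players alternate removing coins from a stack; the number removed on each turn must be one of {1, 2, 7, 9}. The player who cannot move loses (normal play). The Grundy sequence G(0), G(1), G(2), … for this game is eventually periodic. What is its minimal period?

n :  0  1  2  3  4  5  6  7  8  9 10 11 12 13 14 15 16 17 18 19 20 21 22 23
G :  0  1  2  0  1  2  0  1  2  3  4  0  1  2  0  1  2  0  1  2  3  4  0  1
G(n+11) = G(n) holds for n = 0,…,8 (a full window of length max(S) = 9), so the sequence is purely periodic with period 11.

11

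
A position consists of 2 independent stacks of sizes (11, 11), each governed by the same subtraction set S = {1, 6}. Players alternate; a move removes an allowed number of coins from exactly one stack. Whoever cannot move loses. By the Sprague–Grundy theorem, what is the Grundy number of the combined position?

0

All stacks use S = {1, 6}:
G(0) = 0
G(1) = mex{0} = 1
G(2) = mex{1} = 0
G(3) = mex{0} = 1
G(4) = mex{1} = 0
G(5) = mex{0} = 1
G(6) = mex{1,0} = 2
G(7) = mex{2,1} = 0
G(8) = mex{0,0} = 1
G(9) = mex{1,1} = 0
G(10) = mex{0,0} = 1
G(11) = mex{1,1} = 0
Stack A: G(11) = 0.
Stack B: G(11) = 0.
Combined Grundy value = 0 ⊕ 0 = 0.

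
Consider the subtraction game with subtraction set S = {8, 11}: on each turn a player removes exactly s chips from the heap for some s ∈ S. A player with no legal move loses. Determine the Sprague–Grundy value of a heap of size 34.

1

G(0) = 0
G(1) = mex{} = 0
G(2) = mex{} = 0
G(3) = mex{} = 0
G(4) = mex{} = 0
G(5) = mex{} = 0
G(6) = mex{} = 0
G(7) = mex{} = 0
G(8) = mex{0} = 1
G(9) = mex{0} = 1
G(10) = mex{0} = 1
G(11) = mex{0,0} = 1
G(12) = mex{0,0} = 1
G(13) = mex{0,0} = 1
G(14) = mex{0,0} = 1
G(15) = mex{0,0} = 1
G(16) = mex{1,0} = 2
G(17) = mex{1,0} = 2
G(18) = mex{1,0} = 2
G(19) = mex{1,1} = 0
G(20) = mex{1,1} = 0
G(21) = mex{1,1} = 0
G(22) = mex{1,1} = 0
G(23) = mex{1,1} = 0
G(24) = mex{2,1} = 0
G(25) = mex{2,1} = 0
G(26) = mex{2,1} = 0
G(27) = mex{0,2} = 1
G(28) = mex{0,2} = 1
G(29) = mex{0,2} = 1
G(30) = mex{0,0} = 1
G(31) = mex{0,0} = 1
G(32) = mex{0,0} = 1
G(33) = mex{0,0} = 1
G(34) = mex{0,0} = 1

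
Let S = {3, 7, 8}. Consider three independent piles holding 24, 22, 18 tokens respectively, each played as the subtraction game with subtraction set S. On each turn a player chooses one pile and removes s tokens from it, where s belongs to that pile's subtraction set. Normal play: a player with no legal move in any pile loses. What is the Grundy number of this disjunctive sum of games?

All piles use S = {3, 7, 8}:
G(0) = 0
G(1) = mex{} = 0
G(2) = mex{} = 0
G(3) = mex{0} = 1
G(4) = mex{0} = 1
G(5) = mex{0} = 1
G(6) = mex{1} = 0
G(7) = mex{1,0} = 2
G(8) = mex{1,0,0} = 2
G(9) = mex{0,0,0} = 1
G(10) = mex{2,1,0} = 3
G(11) = mex{2,1,1} = 0
G(12) = mex{1,1,1} = 0
G(13) = mex{3,0,1} = 2
G(14) = mex{0,2,0} = 1
G(15) = mex{0,2,2} = 1
G(16) = mex{2,1,2} = 0
G(17) = mex{1,3,1} = 0
G(18) = mex{1,0,3} = 2
G(19) = mex{0,0,0} = 1
G(20) = mex{0,2,0} = 1
G(21) = mex{2,1,2} = 0
G(22) = mex{1,1,1} = 0
G(23) = mex{1,0,1} = 2
G(24) = mex{0,0,0} = 1
Pile A: G(24) = 1.
Pile B: G(22) = 0.
Pile C: G(18) = 2.
Combined Grundy value = 1 ⊕ 0 ⊕ 2 = 3.

3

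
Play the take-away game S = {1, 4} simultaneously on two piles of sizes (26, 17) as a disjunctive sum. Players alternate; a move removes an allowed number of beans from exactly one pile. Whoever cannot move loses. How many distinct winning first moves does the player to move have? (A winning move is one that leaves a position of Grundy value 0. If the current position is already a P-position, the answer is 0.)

All piles use S = {1, 4}:
n :  0  1  2  3  4  5  6  7  8  9 10 11 12 13 14 15 16 17 18 19 20 21 22 23 24 25 26
G :  0  1  0  1  2  0  1  0  1  2  0  1  0  1  2  0  1  0  1  2  0  1  0  1  2  0  1
Pile A: G(26) = 1.
Pile B: G(17) = 0.
Combined Grundy value = 1 ⊕ 0 = 1.
A winning move leaves total XOR = 0, i.e. changes one component's Grundy value g to g ⊕ X where X is the current total.
Pile A: need g' = 1⊕1 = 0. Options: 26−1→G=0, 26−4→G=0. Hits: 2.
Pile B: need g' = 0⊕1 = 1. Options: 17−1→G=1, 17−4→G=1. Hits: 2.

4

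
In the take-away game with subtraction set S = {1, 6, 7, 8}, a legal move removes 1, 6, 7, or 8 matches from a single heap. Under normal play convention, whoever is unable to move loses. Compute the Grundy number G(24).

3

G(0) = 0
G(1) = mex{0} = 1
G(2) = mex{1} = 0
G(3) = mex{0} = 1
G(4) = mex{1} = 0
G(5) = mex{0} = 1
G(6) = mex{1,0} = 2
G(7) = mex{2,1,0} = 3
G(8) = mex{3,0,1,0} = 2
G(9) = mex{2,1,0,1} = 3
G(10) = mex{3,0,1,0} = 2
G(11) = mex{2,1,0,1} = 3
G(12) = mex{3,2,1,0} = 4
G(13) = mex{4,3,2,1} = 0
G(14) = mex{0,2,3,2} = 1
G(15) = mex{1,3,2,3} = 0
G(16) = mex{0,2,3,2} = 1
G(17) = mex{1,3,2,3} = 0
G(18) = mex{0,4,3,2} = 1
G(19) = mex{1,0,4,3} = 2
G(20) = mex{2,1,0,4} = 3
G(21) = mex{3,0,1,0} = 2
G(22) = mex{2,1,0,1} = 3
G(23) = mex{3,0,1,0} = 2
G(24) = mex{2,1,0,1} = 3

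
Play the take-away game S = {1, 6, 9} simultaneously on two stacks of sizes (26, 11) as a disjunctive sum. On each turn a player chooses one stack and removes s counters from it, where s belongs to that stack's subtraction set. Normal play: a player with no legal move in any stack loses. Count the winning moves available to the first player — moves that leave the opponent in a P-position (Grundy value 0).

0

All stacks use S = {1, 6, 9}:
G(0) = 0
G(1) = mex{0} = 1
G(2) = mex{1} = 0
G(3) = mex{0} = 1
G(4) = mex{1} = 0
G(5) = mex{0} = 1
G(6) = mex{1,0} = 2
G(7) = mex{2,1} = 0
G(8) = mex{0,0} = 1
G(9) = mex{1,1,0} = 2
G(10) = mex{2,0,1} = 3
G(11) = mex{3,1,0} = 2
G(12) = mex{2,2,1} = 0
G(13) = mex{0,0,0} = 1
G(14) = mex{1,1,1} = 0
G(15) = mex{0,2,2} = 1
G(16) = mex{1,3,0} = 2
G(17) = mex{2,2,1} = 0
G(18) = mex{0,0,2} = 1
G(19) = mex{1,1,3} = 0
G(20) = mex{0,0,2} = 1
G(21) = mex{1,1,0} = 2
G(22) = mex{2,2,1} = 0
G(23) = mex{0,0,0} = 1
G(24) = mex{1,1,1} = 0
G(25) = mex{0,0,2} = 1
G(26) = mex{1,1,0} = 2
Stack A: G(26) = 2.
Stack B: G(11) = 2.
Combined Grundy value = 2 ⊕ 2 = 0.
A winning move leaves total XOR = 0, i.e. changes one component's Grundy value g to g ⊕ X where X is the current total.
Stack A: target g' = 2⊕0 = 2, but every legal move changes the Grundy value (mex property), so 0 moves.
Stack B: target g' = 2⊕0 = 2, but every legal move changes the Grundy value (mex property), so 0 moves.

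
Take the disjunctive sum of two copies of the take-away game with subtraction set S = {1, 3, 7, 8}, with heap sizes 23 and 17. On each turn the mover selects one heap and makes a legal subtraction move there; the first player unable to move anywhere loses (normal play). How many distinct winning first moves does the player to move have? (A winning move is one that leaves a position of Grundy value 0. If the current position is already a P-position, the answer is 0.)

All heaps use S = {1, 3, 7, 8}:
n :  0  1  2  3  4  5  6  7  8  9 10 11 12 13 14 15 16 17 18 19 20 21 22 23
G :  0  1  0  1  0  1  0  1  2  3  2  3  2  3  2  0  1  0  1  0  1  0  1  2
Heap A: G(23) = 2.
Heap B: G(17) = 0.
Combined Grundy value = 2 ⊕ 0 = 2.
A winning move leaves total XOR = 0, i.e. changes one component's Grundy value g to g ⊕ X where X is the current total.
Heap A: need g' = 2⊕2 = 0. Options: 23−1→G=1, 23−3→G=1, 23−7→G=1, 23−8→G=0. Hits: 1.
Heap B: need g' = 0⊕2 = 2. Options: 17−1→G=1, 17−3→G=2, 17−7→G=2, 17−8→G=3. Hits: 2.

3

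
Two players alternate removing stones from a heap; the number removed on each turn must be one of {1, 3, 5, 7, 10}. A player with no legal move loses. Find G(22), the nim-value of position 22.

1

n :  0  1  2  3  4  5  6  7  8  9 10 11 12 13 14 15 16 17 18 19 20 21 22
G :  0  1  0  1  0  1  0  1  0  1  2  3  2  3  2  3  2  0  1  0  1  0  1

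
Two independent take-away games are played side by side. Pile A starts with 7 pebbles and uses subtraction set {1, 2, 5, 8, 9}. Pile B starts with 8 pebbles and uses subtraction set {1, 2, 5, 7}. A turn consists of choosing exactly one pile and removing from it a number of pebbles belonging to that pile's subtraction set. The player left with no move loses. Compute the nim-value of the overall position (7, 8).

Pile A, S = {1, 2, 5, 8, 9}:
n : 0 1 2 3 4 5 6 7
G : 0 1 2 0 1 2 0 1
G_A(7) = 1.
Pile B, S = {1, 2, 5, 7}:
G(0) = 0
G(1) = mex{0} = 1
G(2) = mex{1,0} = 2
G(3) = mex{2,1} = 0
G(4) = mex{0,2} = 1
G(5) = mex{1,0,0} = 2
G(6) = mex{2,1,1} = 0
G(7) = mex{0,2,2,0} = 1
G(8) = mex{1,0,0,1} = 2
G_B(8) = 2.
Combined Grundy value = 1 ⊕ 2 = 3.

3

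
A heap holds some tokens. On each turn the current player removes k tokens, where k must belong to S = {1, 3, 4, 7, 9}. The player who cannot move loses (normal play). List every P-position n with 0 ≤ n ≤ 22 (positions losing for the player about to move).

0, 2, 8, 10, 16, 18

G(0) = 0
G(1) = mex{0} = 1
G(2) = mex{1} = 0
G(3) = mex{0,0} = 1
G(4) = mex{1,1,0} = 2
G(5) = mex{2,0,1} = 3
G(6) = mex{3,1,0} = 2
G(7) = mex{2,2,1,0} = 3
G(8) = mex{3,3,2,1} = 0
G(9) = mex{0,2,3,0,0} = 1
G(10) = mex{1,3,2,1,1} = 0
G(11) = mex{0,0,3,2,0} = 1
G(12) = mex{1,1,0,3,1} = 2
G(13) = mex{2,0,1,2,2} = 3
G(14) = mex{3,1,0,3,3} = 2
G(15) = mex{2,2,1,0,2} = 3
G(16) = mex{3,3,2,1,3} = 0
G(17) = mex{0,2,3,0,0} = 1
G(18) = mex{1,3,2,1,1} = 0
G(19) = mex{0,0,3,2,0} = 1
G(20) = mex{1,1,0,3,1} = 2
G(21) = mex{2,0,1,2,2} = 3
G(22) = mex{3,1,0,3,3} = 2
P-positions are exactly the n with G(n) = 0.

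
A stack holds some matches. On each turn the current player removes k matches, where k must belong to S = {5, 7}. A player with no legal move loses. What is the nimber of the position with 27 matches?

0

n :  0  1  2  3  4  5  6  7  8  9 10 11 12 13 14 15 16 17 18 19 20 21 22 23 24 25 26 27
G :  0  0  0  0  0  1  1  1  1  1  2  2  0  0  0  0  0  1  1  1  1  1  2  2  0  0  0  0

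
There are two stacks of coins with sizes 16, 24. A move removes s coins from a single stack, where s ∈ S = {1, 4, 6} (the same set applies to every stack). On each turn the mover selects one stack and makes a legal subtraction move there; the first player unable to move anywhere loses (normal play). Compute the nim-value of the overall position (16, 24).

3

All stacks use S = {1, 4, 6}:
n :  0  1  2  3  4  5  6  7  8  9 10 11 12 13 14 15 16 17 18 19 20 21 22 23 24
G :  0  1  0  1  2  0  1  0  1  2  0  1  0  1  2  0  1  0  1  2  0  1  0  1  2
Stack A: G(16) = 1.
Stack B: G(24) = 2.
Combined Grundy value = 1 ⊕ 2 = 3.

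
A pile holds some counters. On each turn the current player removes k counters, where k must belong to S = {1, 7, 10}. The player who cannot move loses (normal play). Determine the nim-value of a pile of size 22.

1

G(0) = 0
G(1) = mex{0} = 1
G(2) = mex{1} = 0
G(3) = mex{0} = 1
G(4) = mex{1} = 0
G(5) = mex{0} = 1
G(6) = mex{1} = 0
G(7) = mex{0,0} = 1
G(8) = mex{1,1} = 0
G(9) = mex{0,0} = 1
G(10) = mex{1,1,0} = 2
G(11) = mex{2,0,1} = 3
G(12) = mex{3,1,0} = 2
G(13) = mex{2,0,1} = 3
G(14) = mex{3,1,0} = 2
G(15) = mex{2,0,1} = 3
G(16) = mex{3,1,0} = 2
G(17) = mex{2,2,1} = 0
G(18) = mex{0,3,0} = 1
G(19) = mex{1,2,1} = 0
G(20) = mex{0,3,2} = 1
G(21) = mex{1,2,3} = 0
G(22) = mex{0,3,2} = 1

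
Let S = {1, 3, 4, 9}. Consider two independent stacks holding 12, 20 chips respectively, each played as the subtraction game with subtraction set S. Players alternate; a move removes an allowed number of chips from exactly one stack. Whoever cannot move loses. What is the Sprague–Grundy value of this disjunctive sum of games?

All stacks use S = {1, 3, 4, 9}:
n :  0  1  2  3  4  5  6  7  8  9 10 11 12 13 14 15 16 17 18 19 20
G :  0  1  0  1  2  3  2  0  1  4  3  2  0  1  0  1  2  3  2  0  1
Stack A: G(12) = 0.
Stack B: G(20) = 1.
Combined Grundy value = 0 ⊕ 1 = 1.

1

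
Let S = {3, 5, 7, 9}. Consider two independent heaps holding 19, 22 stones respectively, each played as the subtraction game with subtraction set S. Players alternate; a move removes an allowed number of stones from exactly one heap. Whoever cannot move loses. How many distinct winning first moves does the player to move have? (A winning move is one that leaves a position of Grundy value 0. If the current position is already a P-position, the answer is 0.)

All heaps use S = {3, 5, 7, 9}:
G(0) = 0
G(1) = mex{} = 0
G(2) = mex{} = 0
G(3) = mex{0} = 1
G(4) = mex{0} = 1
G(5) = mex{0,0} = 1
G(6) = mex{1,0} = 2
G(7) = mex{1,0,0} = 2
G(8) = mex{1,1,0} = 2
G(9) = mex{2,1,0,0} = 3
G(10) = mex{2,1,1,0} = 3
G(11) = mex{2,2,1,0} = 3
G(12) = mex{3,2,1,1} = 0
G(13) = mex{3,2,2,1} = 0
G(14) = mex{3,3,2,1} = 0
G(15) = mex{0,3,2,2} = 1
G(16) = mex{0,3,3,2} = 1
G(17) = mex{0,0,3,2} = 1
G(18) = mex{1,0,3,3} = 2
G(19) = mex{1,0,0,3} = 2
G(20) = mex{1,1,0,3} = 2
G(21) = mex{2,1,0,0} = 3
G(22) = mex{2,1,1,0} = 3
Heap A: G(19) = 2.
Heap B: G(22) = 3.
Combined Grundy value = 2 ⊕ 3 = 1.
A winning move leaves total XOR = 0, i.e. changes one component's Grundy value g to g ⊕ X where X is the current total.
Heap A: need g' = 2⊕1 = 3. Options: 19−3→G=1, 19−5→G=0, 19−7→G=0, 19−9→G=3. Hits: 1.
Heap B: need g' = 3⊕1 = 2. Options: 22−3→G=2, 22−5→G=1, 22−7→G=1, 22−9→G=0. Hits: 1.

2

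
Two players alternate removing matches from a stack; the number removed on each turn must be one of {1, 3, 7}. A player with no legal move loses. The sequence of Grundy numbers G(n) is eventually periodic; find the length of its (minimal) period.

G(0) = 0
G(1) = mex{0} = 1
G(2) = mex{1} = 0
G(3) = mex{0,0} = 1
G(4) = mex{1,1} = 0
G(5) = mex{0,0} = 1
G(6) = mex{1,1} = 0
G(7) = mex{0,0,0} = 1
G(8) = mex{1,1,1} = 0
G(9) = mex{0,0,0} = 1
G(10) = mex{1,1,1} = 0
G(11) = mex{0,0,0} = 1
G(12) = mex{1,1,1} = 0
G(13) = mex{0,0,0} = 1
G(14) = mex{1,1,1} = 0
G(n+2) = G(n) holds for n = 0,…,6 (a full window of length max(S) = 7), so the sequence is purely periodic with period 2.

2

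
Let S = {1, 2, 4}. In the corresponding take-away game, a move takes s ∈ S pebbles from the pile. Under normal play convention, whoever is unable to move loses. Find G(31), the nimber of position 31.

G(0) = 0
G(1) = mex{0} = 1
G(2) = mex{1,0} = 2
G(3) = mex{2,1} = 0
G(4) = mex{0,2,0} = 1
G(5) = mex{1,0,1} = 2
G(6) = mex{2,1,2} = 0
G(7) = mex{0,2,0} = 1
G(8) = mex{1,0,1} = 2
G(9) = mex{2,1,2} = 0
G(10) = mex{0,2,0} = 1
G(11) = mex{1,0,1} = 2
G(12) = mex{2,1,2} = 0
G(13) = mex{0,2,0} = 1
G(14) = mex{1,0,1} = 2
G(15) = mex{2,1,2} = 0
G(16) = mex{0,2,0} = 1
G(17) = mex{1,0,1} = 2
G(18) = mex{2,1,2} = 0
G(19) = mex{0,2,0} = 1
G(20) = mex{1,0,1} = 2
G(21) = mex{2,1,2} = 0
G(22) = mex{0,2,0} = 1
G(23) = mex{1,0,1} = 2
G(24) = mex{2,1,2} = 0
G(25) = mex{0,2,0} = 1
G(26) = mex{1,0,1} = 2
G(27) = mex{2,1,2} = 0
G(28) = mex{0,2,0} = 1
G(29) = mex{1,0,1} = 2
G(30) = mex{2,1,2} = 0
G(31) = mex{0,2,0} = 1

1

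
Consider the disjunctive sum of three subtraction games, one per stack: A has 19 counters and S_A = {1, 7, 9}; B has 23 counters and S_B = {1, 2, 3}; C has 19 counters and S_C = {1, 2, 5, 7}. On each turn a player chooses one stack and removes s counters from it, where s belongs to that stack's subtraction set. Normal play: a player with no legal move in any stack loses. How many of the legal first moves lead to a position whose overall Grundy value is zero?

Stack A, S = {1, 7, 9}:
n :  0  1  2  3  4  5  6  7  8  9 10 11 12 13 14 15 16 17 18 19
G :  0  1  0  1  0  1  0  1  0  1  0  1  0  1  0  1  0  1  0  1
G_A(19) = 1.
Stack B, S = {1, 2, 3}:
n :  0  1  2  3  4  5  6  7  8  9 10 11 12 13 14 15 16 17 18 19 20 21 22 23
G :  0  1  2  3  0  1  2  3  0  1  2  3  0  1  2  3  0  1  2  3  0  1  2  3
G_B(23) = 3.
Stack C, S = {1, 2, 5, 7}:
G(0) = 0
G(1) = mex{0} = 1
G(2) = mex{1,0} = 2
G(3) = mex{2,1} = 0
G(4) = mex{0,2} = 1
G(5) = mex{1,0,0} = 2
G(6) = mex{2,1,1} = 0
G(7) = mex{0,2,2,0} = 1
G(8) = mex{1,0,0,1} = 2
G(9) = mex{2,1,1,2} = 0
G(10) = mex{0,2,2,0} = 1
G(11) = mex{1,0,0,1} = 2
G(12) = mex{2,1,1,2} = 0
G(13) = mex{0,2,2,0} = 1
G(14) = mex{1,0,0,1} = 2
G(15) = mex{2,1,1,2} = 0
G(16) = mex{0,2,2,0} = 1
G(17) = mex{1,0,0,1} = 2
G(18) = mex{2,1,1,2} = 0
G(19) = mex{0,2,2,0} = 1
G_C(19) = 1.
Combined Grundy value = 1 ⊕ 3 ⊕ 1 = 3.
A winning move leaves total XOR = 0, i.e. changes one component's Grundy value g to g ⊕ X where X is the current total.
Stack A: need g' = 1⊕3 = 2. Options: 19−1→G=0, 19−7→G=0, 19−9→G=0. Hits: 0.
Stack B: need g' = 3⊕3 = 0. Options: 23−1→G=2, 23−2→G=1, 23−3→G=0. Hits: 1.
Stack C: need g' = 1⊕3 = 2. Options: 19−1→G=0, 19−2→G=2, 19−5→G=2, 19−7→G=0. Hits: 2.

3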